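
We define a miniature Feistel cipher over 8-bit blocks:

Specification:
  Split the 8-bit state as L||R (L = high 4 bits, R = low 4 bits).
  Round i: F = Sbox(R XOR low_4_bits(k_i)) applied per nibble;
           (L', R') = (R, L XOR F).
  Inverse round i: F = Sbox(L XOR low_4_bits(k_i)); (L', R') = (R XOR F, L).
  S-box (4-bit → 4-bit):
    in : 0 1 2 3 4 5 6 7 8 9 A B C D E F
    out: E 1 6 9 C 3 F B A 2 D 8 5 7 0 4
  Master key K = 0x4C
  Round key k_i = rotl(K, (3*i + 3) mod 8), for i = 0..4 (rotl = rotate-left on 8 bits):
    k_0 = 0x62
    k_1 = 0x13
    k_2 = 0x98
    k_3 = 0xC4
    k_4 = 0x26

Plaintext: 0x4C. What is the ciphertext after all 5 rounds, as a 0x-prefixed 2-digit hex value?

0xB7

s_0 = plaintext = 0x4C
s_1 = Round(s_0, k_0) = 0xC4
s_2 = Round(s_1, k_1) = 0x47
s_3 = Round(s_2, k_2) = 0x70
s_4 = Round(s_3, k_3) = 0x0B
s_5 = Round(s_4, k_4) = 0xB7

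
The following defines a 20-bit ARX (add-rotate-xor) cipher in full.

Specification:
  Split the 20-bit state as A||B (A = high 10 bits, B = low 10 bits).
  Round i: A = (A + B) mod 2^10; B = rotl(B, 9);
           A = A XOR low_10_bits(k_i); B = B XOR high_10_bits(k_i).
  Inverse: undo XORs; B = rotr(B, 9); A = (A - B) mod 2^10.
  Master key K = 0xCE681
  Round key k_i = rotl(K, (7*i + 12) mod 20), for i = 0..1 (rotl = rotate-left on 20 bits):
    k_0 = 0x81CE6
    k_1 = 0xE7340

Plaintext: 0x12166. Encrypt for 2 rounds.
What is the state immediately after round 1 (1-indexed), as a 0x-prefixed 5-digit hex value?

0x522B4

s_0 = plaintext = 0x12166
s_1 = Round(s_0, k_0) = 0x522B4
s_2 = Round(s_1, k_1) = 0x2F2C6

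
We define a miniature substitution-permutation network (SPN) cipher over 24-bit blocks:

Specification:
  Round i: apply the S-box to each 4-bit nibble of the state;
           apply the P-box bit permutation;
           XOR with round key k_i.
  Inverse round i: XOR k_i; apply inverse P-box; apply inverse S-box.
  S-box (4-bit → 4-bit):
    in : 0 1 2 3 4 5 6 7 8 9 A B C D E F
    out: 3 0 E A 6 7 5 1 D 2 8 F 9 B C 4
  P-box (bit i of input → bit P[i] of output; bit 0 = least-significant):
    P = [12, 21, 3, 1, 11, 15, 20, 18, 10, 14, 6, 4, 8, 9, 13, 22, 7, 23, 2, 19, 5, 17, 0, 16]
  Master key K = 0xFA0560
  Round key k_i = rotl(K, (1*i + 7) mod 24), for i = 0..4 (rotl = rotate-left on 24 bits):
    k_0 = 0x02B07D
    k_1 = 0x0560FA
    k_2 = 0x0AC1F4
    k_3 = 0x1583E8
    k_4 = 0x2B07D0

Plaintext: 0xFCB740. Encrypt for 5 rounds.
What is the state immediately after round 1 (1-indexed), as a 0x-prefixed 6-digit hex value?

s_0 = plaintext = 0xFCB740
s_1 = Round(s_0, k_0) = 0x7A07FC
s_2 = Round(s_1, k_1) = 0x1D77D8
s_3 = Round(s_2, k_2) = 0x865C7E
s_4 = Round(s_3, k_3) = 0x14AC57
s_5 = Round(s_4, k_4) = 0xFB9BC4

0x7A07FC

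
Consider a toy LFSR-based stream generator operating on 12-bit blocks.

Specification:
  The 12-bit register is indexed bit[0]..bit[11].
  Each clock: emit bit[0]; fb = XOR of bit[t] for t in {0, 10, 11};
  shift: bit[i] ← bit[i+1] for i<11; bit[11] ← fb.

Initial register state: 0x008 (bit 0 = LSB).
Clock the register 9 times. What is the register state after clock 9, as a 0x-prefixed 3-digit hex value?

0x6C0

reg_0 = 0x008
clock 1: out=0, reg = 0x004
clock 2: out=0, reg = 0x002
clock 3: out=0, reg = 0x001
clock 4: out=1, reg = 0x800
clock 5: out=0, reg = 0xC00
clock 6: out=0, reg = 0x600
clock 7: out=0, reg = 0xB00
clock 8: out=0, reg = 0xD80
clock 9: out=0, reg = 0x6C0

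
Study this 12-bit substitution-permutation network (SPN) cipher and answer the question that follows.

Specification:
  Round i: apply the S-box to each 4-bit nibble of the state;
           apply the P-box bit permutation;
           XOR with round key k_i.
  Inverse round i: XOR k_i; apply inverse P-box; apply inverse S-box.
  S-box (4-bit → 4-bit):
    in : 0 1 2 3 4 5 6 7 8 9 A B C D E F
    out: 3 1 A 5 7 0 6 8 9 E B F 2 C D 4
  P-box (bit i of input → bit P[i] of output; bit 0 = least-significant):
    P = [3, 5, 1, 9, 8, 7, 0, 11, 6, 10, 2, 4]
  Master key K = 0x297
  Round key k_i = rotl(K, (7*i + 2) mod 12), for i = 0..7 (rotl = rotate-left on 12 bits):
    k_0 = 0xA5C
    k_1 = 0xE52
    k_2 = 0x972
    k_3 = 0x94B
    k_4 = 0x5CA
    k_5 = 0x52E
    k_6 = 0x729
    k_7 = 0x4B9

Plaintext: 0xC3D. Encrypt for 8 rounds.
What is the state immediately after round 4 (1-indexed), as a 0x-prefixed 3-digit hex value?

s_0 = plaintext = 0xC3D
s_1 = Round(s_0, k_0) = 0xD5F
s_2 = Round(s_1, k_1) = 0xE44
s_3 = Round(s_2, k_2) = 0x88D
s_4 = Round(s_3, k_3) = 0x219
s_5 = Round(s_4, k_4) = 0x2F8
s_6 = Round(s_5, k_5) = 0x337
s_7 = Round(s_6, k_6) = 0x46C
s_8 = Round(s_7, k_7) = 0x05C

0x219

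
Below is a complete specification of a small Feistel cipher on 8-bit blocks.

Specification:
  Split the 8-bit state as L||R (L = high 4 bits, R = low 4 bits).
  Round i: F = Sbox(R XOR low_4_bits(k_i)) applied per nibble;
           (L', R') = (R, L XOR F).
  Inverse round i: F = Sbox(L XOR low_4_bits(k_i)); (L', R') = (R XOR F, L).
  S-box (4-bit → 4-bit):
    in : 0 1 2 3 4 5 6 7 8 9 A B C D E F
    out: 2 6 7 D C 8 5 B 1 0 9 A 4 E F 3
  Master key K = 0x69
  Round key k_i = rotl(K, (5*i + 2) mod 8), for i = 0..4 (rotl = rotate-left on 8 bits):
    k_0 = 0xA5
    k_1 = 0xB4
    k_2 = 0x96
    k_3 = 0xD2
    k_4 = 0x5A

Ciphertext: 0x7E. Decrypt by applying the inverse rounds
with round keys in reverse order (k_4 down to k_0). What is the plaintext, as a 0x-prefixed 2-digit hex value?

0x86

s_0 = ciphertext = 0x7E
s_1 = InvRound(s_0, k_4) = 0x07
s_2 = InvRound(s_1, k_3) = 0x00
s_3 = InvRound(s_2, k_2) = 0x50
s_4 = InvRound(s_3, k_1) = 0x65
s_5 = InvRound(s_4, k_0) = 0x86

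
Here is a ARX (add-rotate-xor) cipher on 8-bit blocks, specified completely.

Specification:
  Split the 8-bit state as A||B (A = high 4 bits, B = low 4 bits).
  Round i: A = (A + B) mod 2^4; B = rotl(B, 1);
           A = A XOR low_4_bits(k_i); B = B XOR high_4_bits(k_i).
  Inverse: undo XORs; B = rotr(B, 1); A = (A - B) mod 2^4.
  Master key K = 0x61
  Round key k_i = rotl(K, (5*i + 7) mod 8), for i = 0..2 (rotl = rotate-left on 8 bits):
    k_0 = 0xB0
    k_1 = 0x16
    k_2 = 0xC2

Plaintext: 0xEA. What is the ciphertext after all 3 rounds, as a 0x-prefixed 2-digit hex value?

0xE5

s_0 = plaintext = 0xEA
s_1 = Round(s_0, k_0) = 0x8E
s_2 = Round(s_1, k_1) = 0x0C
s_3 = Round(s_2, k_2) = 0xE5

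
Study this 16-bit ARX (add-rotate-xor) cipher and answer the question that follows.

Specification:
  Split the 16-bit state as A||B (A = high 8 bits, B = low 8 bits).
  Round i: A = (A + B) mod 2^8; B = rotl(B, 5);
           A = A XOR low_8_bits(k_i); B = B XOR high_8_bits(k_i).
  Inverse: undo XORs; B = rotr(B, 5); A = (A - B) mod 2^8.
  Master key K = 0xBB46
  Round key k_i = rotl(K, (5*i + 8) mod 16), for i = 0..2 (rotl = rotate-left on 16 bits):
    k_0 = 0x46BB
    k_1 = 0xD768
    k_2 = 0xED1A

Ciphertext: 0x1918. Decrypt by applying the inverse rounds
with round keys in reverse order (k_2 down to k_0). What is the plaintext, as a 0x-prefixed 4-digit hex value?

s_0 = ciphertext = 0x1918
s_1 = InvRound(s_0, k_2) = 0x54AF
s_2 = InvRound(s_1, k_1) = 0x79C3
s_3 = InvRound(s_2, k_0) = 0x962C

0x962C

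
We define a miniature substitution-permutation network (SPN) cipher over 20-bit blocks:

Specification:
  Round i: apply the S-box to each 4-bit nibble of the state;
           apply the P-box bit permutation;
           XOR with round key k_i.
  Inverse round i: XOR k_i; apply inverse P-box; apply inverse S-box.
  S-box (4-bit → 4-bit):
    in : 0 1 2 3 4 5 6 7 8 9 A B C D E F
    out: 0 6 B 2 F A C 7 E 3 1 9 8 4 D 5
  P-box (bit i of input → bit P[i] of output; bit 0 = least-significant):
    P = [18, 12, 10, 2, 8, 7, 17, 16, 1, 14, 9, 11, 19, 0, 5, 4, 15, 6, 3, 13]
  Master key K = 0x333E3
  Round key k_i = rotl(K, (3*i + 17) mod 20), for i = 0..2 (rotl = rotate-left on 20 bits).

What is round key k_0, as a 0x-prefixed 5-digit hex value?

0x6667C

K = 0x333E3
k_0 = rotl(K, (3*0+17) mod 20) = rotl(K, 17) = 0x6667C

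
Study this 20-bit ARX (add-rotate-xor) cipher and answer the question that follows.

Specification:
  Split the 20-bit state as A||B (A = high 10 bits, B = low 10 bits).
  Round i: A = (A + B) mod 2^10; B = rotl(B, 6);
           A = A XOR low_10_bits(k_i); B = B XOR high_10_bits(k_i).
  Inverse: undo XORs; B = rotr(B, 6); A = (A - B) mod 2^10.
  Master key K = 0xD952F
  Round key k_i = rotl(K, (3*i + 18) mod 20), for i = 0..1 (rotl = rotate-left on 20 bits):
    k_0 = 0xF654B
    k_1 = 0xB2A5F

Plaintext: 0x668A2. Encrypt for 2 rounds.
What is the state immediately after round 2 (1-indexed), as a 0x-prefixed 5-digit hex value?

s_0 = plaintext = 0x668A2
s_1 = Round(s_0, k_0) = 0xDDF53
s_2 = Round(s_1, k_1) = 0x2563F

0x2563F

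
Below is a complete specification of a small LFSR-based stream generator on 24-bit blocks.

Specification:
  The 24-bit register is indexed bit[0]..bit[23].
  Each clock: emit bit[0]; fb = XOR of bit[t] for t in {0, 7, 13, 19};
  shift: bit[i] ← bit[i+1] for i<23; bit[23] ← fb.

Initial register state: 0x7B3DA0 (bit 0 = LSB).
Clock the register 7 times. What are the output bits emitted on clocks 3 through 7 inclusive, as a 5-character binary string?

reg_0 = 0x7B3DA0
clock 1: out=0, reg = 0xBD9ED0
clock 2: out=0, reg = 0x5ECF68
clock 3: out=0, reg = 0xAF67B4
clock 4: out=0, reg = 0xD7B3DA
clock 5: out=0, reg = 0x6BD9ED
clock 6: out=1, reg = 0xB5ECF6
clock 7: out=0, reg = 0x5AF67B

00010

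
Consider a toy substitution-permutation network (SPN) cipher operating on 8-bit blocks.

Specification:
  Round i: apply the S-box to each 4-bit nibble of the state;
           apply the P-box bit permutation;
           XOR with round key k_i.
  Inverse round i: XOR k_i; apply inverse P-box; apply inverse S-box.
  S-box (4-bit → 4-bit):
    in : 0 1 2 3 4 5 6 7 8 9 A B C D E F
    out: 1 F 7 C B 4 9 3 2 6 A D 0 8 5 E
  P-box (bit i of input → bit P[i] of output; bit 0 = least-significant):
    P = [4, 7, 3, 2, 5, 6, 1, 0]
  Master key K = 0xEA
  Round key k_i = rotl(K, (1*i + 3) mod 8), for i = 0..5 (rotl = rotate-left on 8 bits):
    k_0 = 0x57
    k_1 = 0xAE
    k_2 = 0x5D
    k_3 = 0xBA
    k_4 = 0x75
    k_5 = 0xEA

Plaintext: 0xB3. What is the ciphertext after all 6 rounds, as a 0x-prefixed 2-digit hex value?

0x1D

s_0 = plaintext = 0xB3
s_1 = Round(s_0, k_0) = 0x78
s_2 = Round(s_1, k_1) = 0x4E
s_3 = Round(s_2, k_2) = 0x24
s_4 = Round(s_3, k_3) = 0x4C
s_5 = Round(s_4, k_4) = 0x14
s_6 = Round(s_5, k_5) = 0x1D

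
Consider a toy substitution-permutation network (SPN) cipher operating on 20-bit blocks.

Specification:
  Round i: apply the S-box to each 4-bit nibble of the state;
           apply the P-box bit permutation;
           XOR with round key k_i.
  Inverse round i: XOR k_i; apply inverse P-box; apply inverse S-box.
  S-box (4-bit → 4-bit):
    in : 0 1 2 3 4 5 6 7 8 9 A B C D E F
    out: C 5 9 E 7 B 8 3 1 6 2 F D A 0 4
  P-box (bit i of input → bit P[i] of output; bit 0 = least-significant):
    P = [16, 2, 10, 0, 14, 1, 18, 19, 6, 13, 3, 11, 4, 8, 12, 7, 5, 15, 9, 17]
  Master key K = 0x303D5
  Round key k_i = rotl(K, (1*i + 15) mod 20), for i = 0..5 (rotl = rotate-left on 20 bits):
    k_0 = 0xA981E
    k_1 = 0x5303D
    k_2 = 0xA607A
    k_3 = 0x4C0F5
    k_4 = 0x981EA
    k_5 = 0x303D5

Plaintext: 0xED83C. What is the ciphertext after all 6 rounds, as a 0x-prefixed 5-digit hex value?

s_0 = plaintext = 0xED83C
s_1 = Round(s_0, k_0) = 0x79DDD
s_2 = Round(s_1, k_1) = 0xD891A
s_3 = Round(s_2, k_2) = 0xC8066
s_4 = Round(s_3, k_3) = 0xECACC
s_5 = Round(s_4, k_4) = 0x4F57B
s_6 = Round(s_5, k_5) = 0x2FDB2

0x2FDB2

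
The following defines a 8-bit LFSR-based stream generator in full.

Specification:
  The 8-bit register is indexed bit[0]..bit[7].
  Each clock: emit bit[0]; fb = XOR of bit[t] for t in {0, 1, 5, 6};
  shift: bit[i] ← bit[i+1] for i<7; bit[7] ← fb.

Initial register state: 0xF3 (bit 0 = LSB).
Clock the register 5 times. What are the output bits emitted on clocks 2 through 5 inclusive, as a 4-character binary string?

reg_0 = 0xF3
clock 1: out=1, reg = 0x79
clock 2: out=1, reg = 0xBC
clock 3: out=0, reg = 0xDE
clock 4: out=0, reg = 0x6F
clock 5: out=1, reg = 0x37

1001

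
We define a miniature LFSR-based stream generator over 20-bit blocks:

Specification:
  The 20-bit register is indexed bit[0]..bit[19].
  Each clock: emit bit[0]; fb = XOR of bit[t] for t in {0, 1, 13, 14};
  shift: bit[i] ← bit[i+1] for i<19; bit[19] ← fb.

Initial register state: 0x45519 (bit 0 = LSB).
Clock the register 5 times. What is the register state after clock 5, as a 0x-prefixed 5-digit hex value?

reg_0 = 0x45519
clock 1: out=1, reg = 0x22A8C
clock 2: out=0, reg = 0x91546
clock 3: out=0, reg = 0xC8AA3
clock 4: out=1, reg = 0x64551
clock 5: out=1, reg = 0x322A8

0x322A8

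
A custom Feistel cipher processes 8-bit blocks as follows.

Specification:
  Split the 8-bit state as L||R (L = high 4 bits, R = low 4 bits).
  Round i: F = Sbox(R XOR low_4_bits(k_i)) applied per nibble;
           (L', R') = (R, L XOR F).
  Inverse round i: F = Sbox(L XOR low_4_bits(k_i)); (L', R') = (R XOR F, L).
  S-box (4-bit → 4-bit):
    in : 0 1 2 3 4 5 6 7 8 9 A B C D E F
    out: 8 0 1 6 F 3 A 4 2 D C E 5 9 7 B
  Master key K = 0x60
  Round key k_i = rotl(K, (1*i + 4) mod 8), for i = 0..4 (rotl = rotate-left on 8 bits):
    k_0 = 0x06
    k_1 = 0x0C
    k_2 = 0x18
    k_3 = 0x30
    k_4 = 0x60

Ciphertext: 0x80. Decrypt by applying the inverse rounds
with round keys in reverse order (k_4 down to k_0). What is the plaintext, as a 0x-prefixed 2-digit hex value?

0x0E

s_0 = ciphertext = 0x80
s_1 = InvRound(s_0, k_4) = 0x28
s_2 = InvRound(s_1, k_3) = 0x92
s_3 = InvRound(s_2, k_2) = 0x29
s_4 = InvRound(s_3, k_1) = 0xE2
s_5 = InvRound(s_4, k_0) = 0x0E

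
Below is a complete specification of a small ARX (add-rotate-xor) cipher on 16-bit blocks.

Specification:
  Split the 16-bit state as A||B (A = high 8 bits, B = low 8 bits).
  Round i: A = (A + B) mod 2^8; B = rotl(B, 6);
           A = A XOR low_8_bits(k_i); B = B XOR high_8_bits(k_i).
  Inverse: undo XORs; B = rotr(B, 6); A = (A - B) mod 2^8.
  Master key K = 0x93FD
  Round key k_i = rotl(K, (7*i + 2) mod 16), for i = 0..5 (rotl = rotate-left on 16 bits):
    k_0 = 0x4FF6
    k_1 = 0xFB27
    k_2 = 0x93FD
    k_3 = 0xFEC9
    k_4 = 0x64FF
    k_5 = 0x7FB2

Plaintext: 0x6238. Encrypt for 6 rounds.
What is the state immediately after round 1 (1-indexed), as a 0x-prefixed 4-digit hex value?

0x6C41

s_0 = plaintext = 0x6238
s_1 = Round(s_0, k_0) = 0x6C41
s_2 = Round(s_1, k_1) = 0x8AAB
s_3 = Round(s_2, k_2) = 0xC879
s_4 = Round(s_3, k_3) = 0x88A0
s_5 = Round(s_4, k_4) = 0xD74C
s_6 = Round(s_5, k_5) = 0x916C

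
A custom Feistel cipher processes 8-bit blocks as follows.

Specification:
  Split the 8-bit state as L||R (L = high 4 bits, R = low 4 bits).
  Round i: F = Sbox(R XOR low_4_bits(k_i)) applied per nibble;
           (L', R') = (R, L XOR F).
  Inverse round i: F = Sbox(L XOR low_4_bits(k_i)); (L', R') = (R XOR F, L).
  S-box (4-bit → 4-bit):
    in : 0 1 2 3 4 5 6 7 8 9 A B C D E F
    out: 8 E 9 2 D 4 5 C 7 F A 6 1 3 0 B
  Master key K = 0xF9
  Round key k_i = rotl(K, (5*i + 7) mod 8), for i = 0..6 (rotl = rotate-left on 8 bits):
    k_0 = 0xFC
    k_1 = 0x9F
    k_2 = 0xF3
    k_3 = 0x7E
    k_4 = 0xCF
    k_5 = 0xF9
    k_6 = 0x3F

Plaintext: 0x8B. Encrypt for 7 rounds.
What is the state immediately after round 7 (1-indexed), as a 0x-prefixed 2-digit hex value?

0xDA

s_0 = plaintext = 0x8B
s_1 = Round(s_0, k_0) = 0xB4
s_2 = Round(s_1, k_1) = 0x4D
s_3 = Round(s_2, k_2) = 0xD4
s_4 = Round(s_3, k_3) = 0x47
s_5 = Round(s_4, k_4) = 0x73
s_6 = Round(s_5, k_5) = 0x3D
s_7 = Round(s_6, k_6) = 0xDA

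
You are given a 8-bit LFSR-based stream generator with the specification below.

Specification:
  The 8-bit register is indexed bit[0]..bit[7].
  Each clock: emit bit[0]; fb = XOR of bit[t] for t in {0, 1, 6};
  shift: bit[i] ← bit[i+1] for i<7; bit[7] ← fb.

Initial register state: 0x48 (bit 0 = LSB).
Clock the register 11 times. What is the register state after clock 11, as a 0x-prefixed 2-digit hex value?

0xD9

reg_0 = 0x48
clock 1: out=0, reg = 0xA4
clock 2: out=0, reg = 0x52
clock 3: out=0, reg = 0x29
clock 4: out=1, reg = 0x94
clock 5: out=0, reg = 0x4A
clock 6: out=0, reg = 0x25
clock 7: out=1, reg = 0x92
clock 8: out=0, reg = 0xC9
clock 9: out=1, reg = 0x64
clock 10: out=0, reg = 0xB2
clock 11: out=0, reg = 0xD9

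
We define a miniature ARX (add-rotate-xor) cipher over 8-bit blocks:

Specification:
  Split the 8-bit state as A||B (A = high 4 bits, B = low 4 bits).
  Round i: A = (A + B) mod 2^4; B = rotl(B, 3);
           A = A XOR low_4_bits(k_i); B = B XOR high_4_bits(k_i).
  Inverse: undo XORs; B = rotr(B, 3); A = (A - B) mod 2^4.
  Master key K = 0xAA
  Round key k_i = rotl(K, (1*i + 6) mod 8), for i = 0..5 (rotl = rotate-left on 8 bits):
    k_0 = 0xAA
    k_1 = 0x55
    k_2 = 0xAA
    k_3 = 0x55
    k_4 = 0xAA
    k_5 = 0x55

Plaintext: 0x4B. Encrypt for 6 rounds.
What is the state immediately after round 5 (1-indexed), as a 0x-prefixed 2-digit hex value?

0x07

s_0 = plaintext = 0x4B
s_1 = Round(s_0, k_0) = 0x57
s_2 = Round(s_1, k_1) = 0x9E
s_3 = Round(s_2, k_2) = 0xDD
s_4 = Round(s_3, k_3) = 0xFB
s_5 = Round(s_4, k_4) = 0x07
s_6 = Round(s_5, k_5) = 0x2E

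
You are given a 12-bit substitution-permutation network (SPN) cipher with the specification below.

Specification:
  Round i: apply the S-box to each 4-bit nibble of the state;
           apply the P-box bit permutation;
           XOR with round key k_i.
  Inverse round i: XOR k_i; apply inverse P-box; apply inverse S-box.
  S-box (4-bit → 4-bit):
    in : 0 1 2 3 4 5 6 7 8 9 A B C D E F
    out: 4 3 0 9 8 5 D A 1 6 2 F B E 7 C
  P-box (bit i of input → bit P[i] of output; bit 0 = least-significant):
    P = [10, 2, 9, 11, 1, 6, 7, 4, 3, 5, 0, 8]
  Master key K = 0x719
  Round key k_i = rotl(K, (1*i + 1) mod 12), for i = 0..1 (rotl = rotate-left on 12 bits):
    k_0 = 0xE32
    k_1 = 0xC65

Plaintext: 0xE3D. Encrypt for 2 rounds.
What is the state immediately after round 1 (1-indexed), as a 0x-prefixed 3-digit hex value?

s_0 = plaintext = 0xE3D
s_1 = Round(s_0, k_0) = 0x40D
s_2 = Round(s_1, k_1) = 0x7E1

0x40D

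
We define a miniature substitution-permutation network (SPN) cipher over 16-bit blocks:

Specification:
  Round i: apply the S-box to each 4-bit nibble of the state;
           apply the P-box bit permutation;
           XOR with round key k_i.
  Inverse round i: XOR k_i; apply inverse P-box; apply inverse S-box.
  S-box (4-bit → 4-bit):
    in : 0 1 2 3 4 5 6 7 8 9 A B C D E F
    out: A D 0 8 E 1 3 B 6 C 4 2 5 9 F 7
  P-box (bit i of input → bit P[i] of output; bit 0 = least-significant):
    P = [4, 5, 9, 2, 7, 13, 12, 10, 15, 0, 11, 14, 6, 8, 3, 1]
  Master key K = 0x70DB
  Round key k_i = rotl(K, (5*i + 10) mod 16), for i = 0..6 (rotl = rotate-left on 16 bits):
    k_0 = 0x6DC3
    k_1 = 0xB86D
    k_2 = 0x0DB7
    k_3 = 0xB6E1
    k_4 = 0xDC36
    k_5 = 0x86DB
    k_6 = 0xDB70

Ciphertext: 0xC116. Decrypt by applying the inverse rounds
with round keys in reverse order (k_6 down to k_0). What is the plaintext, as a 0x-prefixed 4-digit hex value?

s_0 = ciphertext = 0xC116
s_1 = InvRound(s_0, k_6) = 0xDAA4
s_2 = InvRound(s_1, k_5) = 0x1497
s_3 = InvRound(s_2, k_4) = 0x2E5B
s_4 = InvRound(s_3, k_3) = 0x9CC6
s_5 = InvRound(s_4, k_2) = 0x66A6
s_6 = InvRound(s_5, k_1) = 0x1E1A
s_7 = InvRound(s_6, k_0) = 0xF0FC

0xF0FC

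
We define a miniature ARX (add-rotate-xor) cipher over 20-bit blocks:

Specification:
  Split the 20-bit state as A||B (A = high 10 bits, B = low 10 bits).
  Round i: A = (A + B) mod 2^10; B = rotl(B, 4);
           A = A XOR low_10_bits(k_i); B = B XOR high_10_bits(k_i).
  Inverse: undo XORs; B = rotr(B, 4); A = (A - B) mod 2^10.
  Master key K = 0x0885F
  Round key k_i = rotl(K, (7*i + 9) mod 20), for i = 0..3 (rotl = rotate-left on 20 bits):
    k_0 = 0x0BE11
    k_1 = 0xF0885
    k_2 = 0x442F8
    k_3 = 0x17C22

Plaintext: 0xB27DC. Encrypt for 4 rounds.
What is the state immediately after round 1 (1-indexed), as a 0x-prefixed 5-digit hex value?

s_0 = plaintext = 0xB27DC
s_1 = Round(s_0, k_0) = 0x2D1E0
s_2 = Round(s_1, k_1) = 0x845C5
s_3 = Round(s_2, k_2) = 0x4B947
s_4 = Round(s_3, k_3) = 0x95C2A

0x2D1E0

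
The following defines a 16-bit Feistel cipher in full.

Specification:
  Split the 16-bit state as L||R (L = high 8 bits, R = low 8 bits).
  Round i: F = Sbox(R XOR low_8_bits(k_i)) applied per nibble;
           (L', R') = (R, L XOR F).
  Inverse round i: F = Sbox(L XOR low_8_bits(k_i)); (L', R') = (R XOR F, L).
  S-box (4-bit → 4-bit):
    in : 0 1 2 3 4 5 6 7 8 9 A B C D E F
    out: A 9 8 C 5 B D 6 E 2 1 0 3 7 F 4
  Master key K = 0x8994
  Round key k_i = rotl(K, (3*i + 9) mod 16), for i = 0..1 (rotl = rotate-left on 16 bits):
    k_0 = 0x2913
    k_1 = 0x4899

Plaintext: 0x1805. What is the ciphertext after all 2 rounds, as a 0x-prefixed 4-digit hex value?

0x8596

s_0 = plaintext = 0x1805
s_1 = Round(s_0, k_0) = 0x0585
s_2 = Round(s_1, k_1) = 0x8596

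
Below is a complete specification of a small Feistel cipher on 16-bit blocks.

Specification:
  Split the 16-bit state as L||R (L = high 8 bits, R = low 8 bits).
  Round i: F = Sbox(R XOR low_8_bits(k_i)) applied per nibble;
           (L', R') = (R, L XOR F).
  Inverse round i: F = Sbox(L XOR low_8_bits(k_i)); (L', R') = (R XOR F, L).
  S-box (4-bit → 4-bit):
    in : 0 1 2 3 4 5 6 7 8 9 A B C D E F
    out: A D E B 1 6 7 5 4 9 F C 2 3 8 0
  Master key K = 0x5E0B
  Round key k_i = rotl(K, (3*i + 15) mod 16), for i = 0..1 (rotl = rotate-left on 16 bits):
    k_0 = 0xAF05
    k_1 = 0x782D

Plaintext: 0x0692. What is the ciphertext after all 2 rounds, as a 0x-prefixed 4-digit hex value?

s_0 = plaintext = 0x0692
s_1 = Round(s_0, k_0) = 0x9293
s_2 = Round(s_1, k_1) = 0x935A

0x935A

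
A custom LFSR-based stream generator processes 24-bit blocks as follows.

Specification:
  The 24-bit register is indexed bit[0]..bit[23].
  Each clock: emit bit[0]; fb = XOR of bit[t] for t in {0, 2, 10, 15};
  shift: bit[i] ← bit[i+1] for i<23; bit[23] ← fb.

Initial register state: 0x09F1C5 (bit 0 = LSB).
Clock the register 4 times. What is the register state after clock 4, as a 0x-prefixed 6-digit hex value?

reg_0 = 0x09F1C5
clock 1: out=1, reg = 0x84F8E2
clock 2: out=0, reg = 0xC27C71
clock 3: out=1, reg = 0x613E38
clock 4: out=0, reg = 0xB09F1C

0xB09F1C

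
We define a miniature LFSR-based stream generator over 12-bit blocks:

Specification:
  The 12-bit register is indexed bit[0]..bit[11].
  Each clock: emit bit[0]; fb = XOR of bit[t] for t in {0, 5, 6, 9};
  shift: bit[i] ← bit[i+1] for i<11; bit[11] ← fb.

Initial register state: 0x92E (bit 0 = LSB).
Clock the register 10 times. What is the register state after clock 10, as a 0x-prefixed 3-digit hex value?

0xBFE

reg_0 = 0x92E
clock 1: out=0, reg = 0xC97
clock 2: out=1, reg = 0xE4B
clock 3: out=1, reg = 0xF25
clock 4: out=1, reg = 0xF92
clock 5: out=0, reg = 0xFC9
clock 6: out=1, reg = 0xFE4
clock 7: out=0, reg = 0xFF2
clock 8: out=0, reg = 0xFF9
clock 9: out=1, reg = 0x7FC
clock 10: out=0, reg = 0xBFE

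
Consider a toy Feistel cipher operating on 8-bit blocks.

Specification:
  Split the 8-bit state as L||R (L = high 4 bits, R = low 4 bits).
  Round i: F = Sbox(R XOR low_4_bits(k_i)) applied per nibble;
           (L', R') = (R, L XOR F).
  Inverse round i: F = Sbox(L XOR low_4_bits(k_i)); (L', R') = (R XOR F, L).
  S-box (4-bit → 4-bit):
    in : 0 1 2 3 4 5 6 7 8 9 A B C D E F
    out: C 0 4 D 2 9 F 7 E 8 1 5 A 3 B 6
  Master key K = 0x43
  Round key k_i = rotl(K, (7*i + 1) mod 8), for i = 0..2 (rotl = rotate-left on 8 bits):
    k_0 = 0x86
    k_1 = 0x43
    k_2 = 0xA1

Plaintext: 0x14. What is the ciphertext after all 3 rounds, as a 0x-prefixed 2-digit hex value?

s_0 = plaintext = 0x14
s_1 = Round(s_0, k_0) = 0x45
s_2 = Round(s_1, k_1) = 0x5B
s_3 = Round(s_2, k_2) = 0xB4

0xB4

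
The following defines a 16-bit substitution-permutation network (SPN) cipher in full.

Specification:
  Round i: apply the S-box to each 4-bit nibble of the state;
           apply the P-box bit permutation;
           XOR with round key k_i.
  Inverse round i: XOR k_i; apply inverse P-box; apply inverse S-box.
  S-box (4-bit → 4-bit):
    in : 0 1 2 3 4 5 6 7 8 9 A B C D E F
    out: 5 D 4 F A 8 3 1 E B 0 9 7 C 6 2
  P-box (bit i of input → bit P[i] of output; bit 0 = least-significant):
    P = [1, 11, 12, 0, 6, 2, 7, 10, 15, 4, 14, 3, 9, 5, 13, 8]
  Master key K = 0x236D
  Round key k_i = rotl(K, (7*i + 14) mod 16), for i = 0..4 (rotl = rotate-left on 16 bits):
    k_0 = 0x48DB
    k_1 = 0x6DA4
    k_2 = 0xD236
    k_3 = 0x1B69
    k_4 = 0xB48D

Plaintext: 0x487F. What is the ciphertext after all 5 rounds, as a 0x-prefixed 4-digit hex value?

0x2BFE

s_0 = plaintext = 0x487F
s_1 = Round(s_0, k_0) = 0x01A3
s_2 = Round(s_1, k_1) = 0x97AF
s_3 = Round(s_2, k_2) = 0x5916
s_4 = Round(s_3, k_3) = 0x96B3
s_5 = Round(s_4, k_4) = 0x2BFE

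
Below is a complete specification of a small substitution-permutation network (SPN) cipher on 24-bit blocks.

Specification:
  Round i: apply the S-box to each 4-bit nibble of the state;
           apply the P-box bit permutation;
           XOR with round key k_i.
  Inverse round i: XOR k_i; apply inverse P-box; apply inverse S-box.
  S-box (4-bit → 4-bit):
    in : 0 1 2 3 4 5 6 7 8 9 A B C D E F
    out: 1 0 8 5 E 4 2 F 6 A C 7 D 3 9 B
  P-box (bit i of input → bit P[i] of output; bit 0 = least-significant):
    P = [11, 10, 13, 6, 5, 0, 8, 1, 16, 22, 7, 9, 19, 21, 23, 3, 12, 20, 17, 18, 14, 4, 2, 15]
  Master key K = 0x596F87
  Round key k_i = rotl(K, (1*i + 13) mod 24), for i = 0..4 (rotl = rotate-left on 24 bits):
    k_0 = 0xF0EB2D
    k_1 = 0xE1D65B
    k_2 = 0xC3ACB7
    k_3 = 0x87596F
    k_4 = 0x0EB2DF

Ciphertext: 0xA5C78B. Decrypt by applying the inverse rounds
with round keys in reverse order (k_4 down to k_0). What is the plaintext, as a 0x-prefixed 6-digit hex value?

0x40713E

s_0 = ciphertext = 0xA5C78B
s_1 = InvRound(s_0, k_4) = 0xB3B054
s_2 = InvRound(s_1, k_3) = 0xF99173
s_3 = InvRound(s_2, k_2) = 0x5BD557
s_4 = InvRound(s_3, k_1) = 0x587251
s_5 = InvRound(s_4, k_0) = 0x40713E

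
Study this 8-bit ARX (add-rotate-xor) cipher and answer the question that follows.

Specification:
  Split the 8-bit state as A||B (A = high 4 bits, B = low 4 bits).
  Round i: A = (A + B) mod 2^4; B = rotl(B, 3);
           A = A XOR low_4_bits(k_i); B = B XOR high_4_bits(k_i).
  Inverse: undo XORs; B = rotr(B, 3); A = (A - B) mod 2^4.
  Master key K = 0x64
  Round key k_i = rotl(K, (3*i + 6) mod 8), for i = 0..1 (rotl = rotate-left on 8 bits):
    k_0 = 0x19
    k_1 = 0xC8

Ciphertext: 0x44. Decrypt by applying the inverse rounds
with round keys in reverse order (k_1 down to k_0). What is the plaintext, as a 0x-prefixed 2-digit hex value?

s_0 = ciphertext = 0x44
s_1 = InvRound(s_0, k_1) = 0xB1
s_2 = InvRound(s_1, k_0) = 0x20

0x20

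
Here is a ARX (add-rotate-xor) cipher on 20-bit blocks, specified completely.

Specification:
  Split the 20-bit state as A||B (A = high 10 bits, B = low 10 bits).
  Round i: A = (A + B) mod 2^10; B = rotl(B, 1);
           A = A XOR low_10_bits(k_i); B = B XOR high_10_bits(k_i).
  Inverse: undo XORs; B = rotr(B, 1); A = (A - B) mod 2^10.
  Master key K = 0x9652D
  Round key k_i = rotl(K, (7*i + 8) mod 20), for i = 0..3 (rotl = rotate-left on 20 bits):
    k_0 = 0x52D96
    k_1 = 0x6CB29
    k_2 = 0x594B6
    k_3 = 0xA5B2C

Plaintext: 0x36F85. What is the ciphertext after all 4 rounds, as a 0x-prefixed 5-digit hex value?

0x32C91

s_0 = plaintext = 0x36F85
s_1 = Round(s_0, k_0) = 0x7DA40
s_2 = Round(s_1, k_1) = 0xC7D33
s_3 = Round(s_2, k_2) = 0x39303
s_4 = Round(s_3, k_3) = 0x32C91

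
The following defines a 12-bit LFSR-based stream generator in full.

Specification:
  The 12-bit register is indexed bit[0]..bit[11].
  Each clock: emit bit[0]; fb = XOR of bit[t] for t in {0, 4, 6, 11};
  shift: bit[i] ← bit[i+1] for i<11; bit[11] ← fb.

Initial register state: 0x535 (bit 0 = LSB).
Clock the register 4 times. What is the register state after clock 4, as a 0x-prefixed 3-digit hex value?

reg_0 = 0x535
clock 1: out=1, reg = 0x29A
clock 2: out=0, reg = 0x94D
clock 3: out=1, reg = 0xCA6
clock 4: out=0, reg = 0xE53

0xE53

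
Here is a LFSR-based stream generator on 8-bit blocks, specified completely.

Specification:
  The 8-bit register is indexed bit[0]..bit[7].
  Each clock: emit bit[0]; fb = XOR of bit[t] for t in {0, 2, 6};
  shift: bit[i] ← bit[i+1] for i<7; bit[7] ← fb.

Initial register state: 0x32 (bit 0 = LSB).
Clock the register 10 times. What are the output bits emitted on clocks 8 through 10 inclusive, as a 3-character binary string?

reg_0 = 0x32
clock 1: out=0, reg = 0x19
clock 2: out=1, reg = 0x8C
clock 3: out=0, reg = 0xC6
clock 4: out=0, reg = 0x63
clock 5: out=1, reg = 0x31
clock 6: out=1, reg = 0x98
clock 7: out=0, reg = 0x4C
clock 8: out=0, reg = 0x26
clock 9: out=0, reg = 0x93
clock 10: out=1, reg = 0xC9

001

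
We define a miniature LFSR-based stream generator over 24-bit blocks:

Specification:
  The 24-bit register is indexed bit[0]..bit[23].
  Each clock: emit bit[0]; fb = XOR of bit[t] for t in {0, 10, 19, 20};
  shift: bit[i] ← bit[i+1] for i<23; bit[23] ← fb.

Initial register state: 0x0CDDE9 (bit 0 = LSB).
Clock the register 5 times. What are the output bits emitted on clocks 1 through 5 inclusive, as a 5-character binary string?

10010

reg_0 = 0x0CDDE9
clock 1: out=1, reg = 0x866EF4
clock 2: out=0, reg = 0xC3377A
clock 3: out=0, reg = 0xE19BBD
clock 4: out=1, reg = 0xF0CDDE
clock 5: out=0, reg = 0x7866EF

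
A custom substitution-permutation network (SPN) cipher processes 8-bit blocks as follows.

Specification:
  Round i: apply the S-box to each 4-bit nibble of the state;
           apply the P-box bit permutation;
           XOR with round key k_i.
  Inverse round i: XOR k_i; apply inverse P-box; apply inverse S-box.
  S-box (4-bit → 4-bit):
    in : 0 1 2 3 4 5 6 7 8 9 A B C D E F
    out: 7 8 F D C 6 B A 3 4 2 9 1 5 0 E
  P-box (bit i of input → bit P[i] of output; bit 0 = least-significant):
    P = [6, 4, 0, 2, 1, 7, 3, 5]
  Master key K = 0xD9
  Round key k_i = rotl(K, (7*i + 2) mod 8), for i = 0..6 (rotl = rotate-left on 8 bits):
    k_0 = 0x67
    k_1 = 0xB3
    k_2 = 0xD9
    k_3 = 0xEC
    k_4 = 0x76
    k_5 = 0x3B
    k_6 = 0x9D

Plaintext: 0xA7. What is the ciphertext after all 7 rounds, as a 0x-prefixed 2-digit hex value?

s_0 = plaintext = 0xA7
s_1 = Round(s_0, k_0) = 0xF3
s_2 = Round(s_1, k_1) = 0x5E
s_3 = Round(s_2, k_2) = 0x51
s_4 = Round(s_3, k_3) = 0x60
s_5 = Round(s_4, k_4) = 0x85
s_6 = Round(s_5, k_5) = 0xA8
s_7 = Round(s_6, k_6) = 0x4D

0x4D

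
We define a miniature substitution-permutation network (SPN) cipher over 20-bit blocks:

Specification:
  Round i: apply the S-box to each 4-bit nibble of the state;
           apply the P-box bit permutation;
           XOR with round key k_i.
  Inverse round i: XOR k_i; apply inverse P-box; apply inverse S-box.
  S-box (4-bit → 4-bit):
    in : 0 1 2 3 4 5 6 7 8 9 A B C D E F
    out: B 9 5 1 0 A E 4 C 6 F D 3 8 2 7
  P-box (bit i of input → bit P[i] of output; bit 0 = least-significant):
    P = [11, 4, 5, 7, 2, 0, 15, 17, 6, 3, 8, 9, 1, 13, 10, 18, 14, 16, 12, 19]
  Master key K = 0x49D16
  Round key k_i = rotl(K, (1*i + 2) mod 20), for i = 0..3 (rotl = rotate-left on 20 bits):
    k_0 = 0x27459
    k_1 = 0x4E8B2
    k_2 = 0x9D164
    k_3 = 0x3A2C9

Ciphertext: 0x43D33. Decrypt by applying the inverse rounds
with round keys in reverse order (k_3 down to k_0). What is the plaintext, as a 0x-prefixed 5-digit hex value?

0xD5734

s_0 = ciphertext = 0x43D33
s_1 = InvRound(s_0, k_3) = 0x9BA8A
s_2 = InvRound(s_1, k_2) = 0x3CA3B
s_3 = InvRound(s_2, k_1) = 0xE555D
s_4 = InvRound(s_3, k_0) = 0xD5734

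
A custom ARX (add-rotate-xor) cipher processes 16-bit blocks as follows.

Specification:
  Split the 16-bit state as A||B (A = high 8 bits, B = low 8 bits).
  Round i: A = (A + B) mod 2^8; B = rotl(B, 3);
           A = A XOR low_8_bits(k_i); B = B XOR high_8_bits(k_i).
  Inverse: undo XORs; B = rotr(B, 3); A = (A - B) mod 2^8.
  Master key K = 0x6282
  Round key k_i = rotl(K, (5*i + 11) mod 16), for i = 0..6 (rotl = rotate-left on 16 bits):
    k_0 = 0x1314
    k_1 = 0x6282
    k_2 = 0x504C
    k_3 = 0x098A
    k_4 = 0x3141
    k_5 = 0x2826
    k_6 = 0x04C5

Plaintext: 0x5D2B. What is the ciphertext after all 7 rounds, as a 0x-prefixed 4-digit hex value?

0xDB06

s_0 = plaintext = 0x5D2B
s_1 = Round(s_0, k_0) = 0x9C4A
s_2 = Round(s_1, k_1) = 0x6430
s_3 = Round(s_2, k_2) = 0xD8D1
s_4 = Round(s_3, k_3) = 0x2387
s_5 = Round(s_4, k_4) = 0xEB0D
s_6 = Round(s_5, k_5) = 0xDE40
s_7 = Round(s_6, k_6) = 0xDB06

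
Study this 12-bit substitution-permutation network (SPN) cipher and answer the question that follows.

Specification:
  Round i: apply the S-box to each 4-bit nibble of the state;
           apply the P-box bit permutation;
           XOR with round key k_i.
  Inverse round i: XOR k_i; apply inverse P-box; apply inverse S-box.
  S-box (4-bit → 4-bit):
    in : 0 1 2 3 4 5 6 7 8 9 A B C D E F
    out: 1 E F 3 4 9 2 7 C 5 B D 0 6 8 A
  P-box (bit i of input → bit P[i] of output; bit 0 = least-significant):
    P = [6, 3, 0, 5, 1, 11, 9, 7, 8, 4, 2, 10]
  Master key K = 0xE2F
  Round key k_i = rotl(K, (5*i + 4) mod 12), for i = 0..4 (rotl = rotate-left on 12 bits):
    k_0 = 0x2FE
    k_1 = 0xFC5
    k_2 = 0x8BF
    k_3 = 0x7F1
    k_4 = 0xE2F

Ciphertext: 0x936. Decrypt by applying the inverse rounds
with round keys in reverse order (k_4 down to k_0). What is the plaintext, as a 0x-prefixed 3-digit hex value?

s_0 = ciphertext = 0x936
s_1 = InvRound(s_0, k_4) = 0xA4D
s_2 = InvRound(s_1, k_3) = 0x2FF
s_3 = InvRound(s_2, k_2) = 0xCD0
s_4 = InvRound(s_3, k_1) = 0x744
s_5 = InvRound(s_4, k_0) = 0xA5F

0xA5F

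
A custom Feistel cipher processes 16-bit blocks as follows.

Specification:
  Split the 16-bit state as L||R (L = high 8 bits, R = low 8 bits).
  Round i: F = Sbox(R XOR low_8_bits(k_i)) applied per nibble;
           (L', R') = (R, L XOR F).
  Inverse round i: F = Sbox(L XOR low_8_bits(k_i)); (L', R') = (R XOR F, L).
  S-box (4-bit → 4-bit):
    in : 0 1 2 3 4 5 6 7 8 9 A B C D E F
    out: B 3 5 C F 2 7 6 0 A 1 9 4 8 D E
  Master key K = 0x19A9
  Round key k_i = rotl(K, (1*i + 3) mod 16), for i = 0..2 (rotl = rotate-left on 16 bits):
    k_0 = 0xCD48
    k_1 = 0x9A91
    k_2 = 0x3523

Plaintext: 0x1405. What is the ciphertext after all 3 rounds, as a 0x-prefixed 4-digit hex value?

0x6D11

s_0 = plaintext = 0x1405
s_1 = Round(s_0, k_0) = 0x05EC
s_2 = Round(s_1, k_1) = 0xEC6D
s_3 = Round(s_2, k_2) = 0x6D11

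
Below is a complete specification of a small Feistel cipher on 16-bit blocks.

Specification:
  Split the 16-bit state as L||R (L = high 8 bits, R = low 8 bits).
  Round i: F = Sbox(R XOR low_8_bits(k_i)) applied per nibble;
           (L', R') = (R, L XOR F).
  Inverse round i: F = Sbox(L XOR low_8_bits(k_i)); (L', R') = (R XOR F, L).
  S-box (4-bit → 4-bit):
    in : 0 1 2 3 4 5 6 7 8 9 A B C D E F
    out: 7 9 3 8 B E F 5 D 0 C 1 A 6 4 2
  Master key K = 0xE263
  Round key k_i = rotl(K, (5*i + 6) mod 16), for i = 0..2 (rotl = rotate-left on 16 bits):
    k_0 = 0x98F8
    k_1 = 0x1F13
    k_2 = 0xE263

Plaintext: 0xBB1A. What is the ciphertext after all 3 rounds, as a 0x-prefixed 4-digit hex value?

s_0 = plaintext = 0xBB1A
s_1 = Round(s_0, k_0) = 0x1AF8
s_2 = Round(s_1, k_1) = 0xF85B
s_3 = Round(s_2, k_2) = 0x5B75

0x5B75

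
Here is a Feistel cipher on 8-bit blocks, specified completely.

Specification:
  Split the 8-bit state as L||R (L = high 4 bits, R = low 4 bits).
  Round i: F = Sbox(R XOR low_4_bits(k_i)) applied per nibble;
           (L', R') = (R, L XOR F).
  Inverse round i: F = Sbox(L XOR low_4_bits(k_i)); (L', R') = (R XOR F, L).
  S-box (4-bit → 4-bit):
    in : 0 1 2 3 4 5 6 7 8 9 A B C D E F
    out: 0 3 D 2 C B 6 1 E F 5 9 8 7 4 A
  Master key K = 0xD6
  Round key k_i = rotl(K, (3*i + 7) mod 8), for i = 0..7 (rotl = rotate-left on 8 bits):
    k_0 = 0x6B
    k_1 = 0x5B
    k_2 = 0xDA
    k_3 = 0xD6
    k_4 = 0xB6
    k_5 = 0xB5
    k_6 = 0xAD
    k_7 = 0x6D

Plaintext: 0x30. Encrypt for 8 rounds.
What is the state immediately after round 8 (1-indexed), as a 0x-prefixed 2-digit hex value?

0xE0

s_0 = plaintext = 0x30
s_1 = Round(s_0, k_0) = 0x0A
s_2 = Round(s_1, k_1) = 0xA3
s_3 = Round(s_2, k_2) = 0x35
s_4 = Round(s_3, k_3) = 0x51
s_5 = Round(s_4, k_4) = 0x14
s_6 = Round(s_5, k_5) = 0x42
s_7 = Round(s_6, k_6) = 0x2E
s_8 = Round(s_7, k_7) = 0xE0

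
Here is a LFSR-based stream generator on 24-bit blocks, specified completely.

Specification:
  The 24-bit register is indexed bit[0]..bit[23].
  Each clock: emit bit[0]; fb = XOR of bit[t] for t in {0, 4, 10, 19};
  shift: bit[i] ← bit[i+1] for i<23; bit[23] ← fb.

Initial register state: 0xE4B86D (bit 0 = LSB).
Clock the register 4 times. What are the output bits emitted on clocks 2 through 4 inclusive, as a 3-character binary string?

011

reg_0 = 0xE4B86D
clock 1: out=1, reg = 0xF25C36
clock 2: out=0, reg = 0x792E1B
clock 3: out=1, reg = 0x3C970D
clock 4: out=1, reg = 0x9E4B86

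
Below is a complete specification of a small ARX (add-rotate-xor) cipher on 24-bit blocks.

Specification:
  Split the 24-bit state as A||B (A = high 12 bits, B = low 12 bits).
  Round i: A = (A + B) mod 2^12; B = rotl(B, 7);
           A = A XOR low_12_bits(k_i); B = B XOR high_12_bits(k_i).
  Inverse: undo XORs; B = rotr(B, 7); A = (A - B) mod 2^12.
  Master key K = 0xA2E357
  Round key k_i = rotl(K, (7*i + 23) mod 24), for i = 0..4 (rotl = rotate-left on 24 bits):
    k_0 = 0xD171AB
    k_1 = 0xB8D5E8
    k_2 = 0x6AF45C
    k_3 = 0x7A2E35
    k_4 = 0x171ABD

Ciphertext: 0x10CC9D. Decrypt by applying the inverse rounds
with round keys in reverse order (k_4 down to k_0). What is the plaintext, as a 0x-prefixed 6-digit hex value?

0x68B8C1

s_0 = ciphertext = 0x10CC9D
s_1 = InvRound(s_0, k_4) = 0xE16D9B
s_2 = InvRound(s_1, k_3) = 0x8EF734
s_3 = InvRound(s_2, k_2) = 0x950363
s_4 = InvRound(s_3, k_1) = 0xEE7DD1
s_5 = InvRound(s_4, k_0) = 0x68B8C1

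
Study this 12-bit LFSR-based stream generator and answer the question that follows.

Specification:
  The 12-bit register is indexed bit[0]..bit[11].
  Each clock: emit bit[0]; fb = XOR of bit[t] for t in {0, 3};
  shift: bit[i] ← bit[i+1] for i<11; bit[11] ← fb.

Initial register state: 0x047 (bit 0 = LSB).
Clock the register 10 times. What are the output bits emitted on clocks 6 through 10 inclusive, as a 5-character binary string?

reg_0 = 0x047
clock 1: out=1, reg = 0x823
clock 2: out=1, reg = 0xC11
clock 3: out=1, reg = 0xE08
clock 4: out=0, reg = 0xF04
clock 5: out=0, reg = 0x782
clock 6: out=0, reg = 0x3C1
clock 7: out=1, reg = 0x9E0
clock 8: out=0, reg = 0x4F0
clock 9: out=0, reg = 0x278
clock 10: out=0, reg = 0x93C

01000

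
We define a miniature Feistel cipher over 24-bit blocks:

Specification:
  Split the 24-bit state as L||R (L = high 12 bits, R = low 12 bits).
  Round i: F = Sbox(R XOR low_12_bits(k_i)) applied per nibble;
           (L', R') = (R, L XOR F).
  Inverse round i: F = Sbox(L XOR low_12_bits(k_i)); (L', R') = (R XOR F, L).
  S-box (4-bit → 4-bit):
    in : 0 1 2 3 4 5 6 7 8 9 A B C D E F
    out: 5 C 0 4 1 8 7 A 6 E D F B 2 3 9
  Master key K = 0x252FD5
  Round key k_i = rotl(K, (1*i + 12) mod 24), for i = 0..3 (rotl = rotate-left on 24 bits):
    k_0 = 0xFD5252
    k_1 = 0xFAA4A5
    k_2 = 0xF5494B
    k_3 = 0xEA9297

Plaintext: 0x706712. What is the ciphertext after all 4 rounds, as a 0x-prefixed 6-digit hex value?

0x3C046F

s_0 = plaintext = 0x706712
s_1 = Round(s_0, k_0) = 0x712F13
s_2 = Round(s_1, k_1) = 0xF138E5
s_3 = Round(s_2, k_2) = 0x8E53C0
s_4 = Round(s_3, k_3) = 0x3C046F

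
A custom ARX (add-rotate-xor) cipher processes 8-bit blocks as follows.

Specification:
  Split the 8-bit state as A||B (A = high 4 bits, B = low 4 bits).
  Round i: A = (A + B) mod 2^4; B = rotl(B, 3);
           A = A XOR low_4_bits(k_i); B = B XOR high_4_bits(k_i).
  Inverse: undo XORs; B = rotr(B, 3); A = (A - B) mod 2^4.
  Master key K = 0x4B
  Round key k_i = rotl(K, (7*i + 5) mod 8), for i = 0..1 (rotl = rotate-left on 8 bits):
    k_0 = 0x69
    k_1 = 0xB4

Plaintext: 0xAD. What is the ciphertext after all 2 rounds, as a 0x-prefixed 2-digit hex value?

s_0 = plaintext = 0xAD
s_1 = Round(s_0, k_0) = 0xE8
s_2 = Round(s_1, k_1) = 0x2F

0x2F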